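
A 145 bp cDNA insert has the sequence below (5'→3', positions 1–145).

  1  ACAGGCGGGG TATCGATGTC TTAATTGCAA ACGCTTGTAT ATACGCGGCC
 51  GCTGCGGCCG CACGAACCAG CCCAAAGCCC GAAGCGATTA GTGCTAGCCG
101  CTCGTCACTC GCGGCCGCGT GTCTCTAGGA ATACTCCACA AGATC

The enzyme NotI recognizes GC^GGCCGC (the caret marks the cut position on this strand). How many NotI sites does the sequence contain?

3

GCGGCCGC occurs starting at positions 45, 54, 111.
NotI cuts at 3 sites.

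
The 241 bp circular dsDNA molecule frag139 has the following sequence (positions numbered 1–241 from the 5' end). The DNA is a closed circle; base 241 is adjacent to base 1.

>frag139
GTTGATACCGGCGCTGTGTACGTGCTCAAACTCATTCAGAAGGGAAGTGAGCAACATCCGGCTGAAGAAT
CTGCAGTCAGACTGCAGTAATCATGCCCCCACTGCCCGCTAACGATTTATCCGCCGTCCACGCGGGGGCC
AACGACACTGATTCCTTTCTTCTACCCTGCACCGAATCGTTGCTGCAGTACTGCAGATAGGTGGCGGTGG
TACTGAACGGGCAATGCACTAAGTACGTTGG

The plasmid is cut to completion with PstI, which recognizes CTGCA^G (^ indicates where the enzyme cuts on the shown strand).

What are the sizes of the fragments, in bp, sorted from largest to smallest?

PstI sites (CTGCAG) start at positions 71, 82, 183, 191.
PstI cuts after base 5 of each site (before the last base), so after positions 75, 86, 187, 195.
Circular molecule, 4 cuts → 4 fragments:
  76–86 → 11 bp
  87–187 → 101 bp
  188–195 → 8 bp
  196–241 then 1–75 → 46 + 75 = 121 bp
Sorted largest to smallest: 121, 101, 11, 8 bp.

121, 101, 11, 8 bp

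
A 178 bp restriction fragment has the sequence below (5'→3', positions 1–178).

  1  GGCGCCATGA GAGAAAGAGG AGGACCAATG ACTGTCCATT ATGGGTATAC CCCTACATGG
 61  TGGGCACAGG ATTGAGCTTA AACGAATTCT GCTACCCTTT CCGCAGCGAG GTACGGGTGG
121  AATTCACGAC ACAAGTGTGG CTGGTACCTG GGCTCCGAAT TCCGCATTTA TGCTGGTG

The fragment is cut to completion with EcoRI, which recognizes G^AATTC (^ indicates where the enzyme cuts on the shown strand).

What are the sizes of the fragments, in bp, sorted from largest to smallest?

EcoRI sites (GAATTC) start at positions 84, 120, 157.
EcoRI cuts after the first base of each site, so after positions 84, 120, 157.
Linear molecule, 3 cuts → 4 fragments:
  1–84 → 84 bp
  85–120 → 36 bp
  121–157 → 37 bp
  158–178 → 21 bp
Sorted largest to smallest: 84, 37, 36, 21 bp.

84, 37, 36, 21 bp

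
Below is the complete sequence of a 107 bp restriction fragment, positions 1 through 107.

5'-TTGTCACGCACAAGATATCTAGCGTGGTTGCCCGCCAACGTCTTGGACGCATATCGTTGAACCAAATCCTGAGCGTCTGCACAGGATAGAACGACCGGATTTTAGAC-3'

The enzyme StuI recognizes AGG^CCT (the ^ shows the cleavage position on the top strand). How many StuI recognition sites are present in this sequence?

No occurrence of AGGCCT is present in the sequence.
StuI does not cut: 0 sites.

0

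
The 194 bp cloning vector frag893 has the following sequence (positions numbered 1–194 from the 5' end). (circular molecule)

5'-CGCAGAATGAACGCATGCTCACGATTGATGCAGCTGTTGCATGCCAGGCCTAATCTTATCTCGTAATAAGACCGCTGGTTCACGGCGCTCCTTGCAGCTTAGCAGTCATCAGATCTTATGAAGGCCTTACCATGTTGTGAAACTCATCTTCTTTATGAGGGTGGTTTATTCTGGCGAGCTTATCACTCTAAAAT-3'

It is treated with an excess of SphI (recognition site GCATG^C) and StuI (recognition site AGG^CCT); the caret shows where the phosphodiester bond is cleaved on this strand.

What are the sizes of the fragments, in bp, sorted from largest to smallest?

SphI sites (GCATGC) start at positions 13, 39.
SphI cuts after base 5 of each site (before the last base), so after positions 17, 43.
StuI sites (AGGCCT) start at positions 46, 122.
StuI cuts after base 3 of each site, so after positions 48, 124.
Combined cut positions: 17, 43, 48, 124.
Circular molecule, 4 cuts → 4 fragments:
  18–43 → 26 bp
  44–48 → 5 bp
  49–124 → 76 bp
  125–194 then 1–17 → 70 + 17 = 87 bp
Sorted largest to smallest: 87, 76, 26, 5 bp.

87, 76, 26, 5 bp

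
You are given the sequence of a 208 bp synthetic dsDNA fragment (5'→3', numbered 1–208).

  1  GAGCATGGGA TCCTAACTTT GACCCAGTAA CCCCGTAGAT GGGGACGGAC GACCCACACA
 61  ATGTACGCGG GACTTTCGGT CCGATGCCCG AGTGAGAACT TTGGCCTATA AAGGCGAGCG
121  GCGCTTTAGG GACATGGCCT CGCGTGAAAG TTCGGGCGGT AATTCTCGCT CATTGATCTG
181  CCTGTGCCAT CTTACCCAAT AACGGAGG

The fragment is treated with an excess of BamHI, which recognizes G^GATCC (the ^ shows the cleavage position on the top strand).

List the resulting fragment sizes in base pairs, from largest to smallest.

The BamHI site (GGATCC) starts at position 8.
BamHI cuts after the first base of each site, so after position 8.
Linear molecule, 1 cut → 2 fragments:
  1–8 → 8 bp
  9–208 → 200 bp
Sorted largest to smallest: 200, 8 bp.

200, 8 bp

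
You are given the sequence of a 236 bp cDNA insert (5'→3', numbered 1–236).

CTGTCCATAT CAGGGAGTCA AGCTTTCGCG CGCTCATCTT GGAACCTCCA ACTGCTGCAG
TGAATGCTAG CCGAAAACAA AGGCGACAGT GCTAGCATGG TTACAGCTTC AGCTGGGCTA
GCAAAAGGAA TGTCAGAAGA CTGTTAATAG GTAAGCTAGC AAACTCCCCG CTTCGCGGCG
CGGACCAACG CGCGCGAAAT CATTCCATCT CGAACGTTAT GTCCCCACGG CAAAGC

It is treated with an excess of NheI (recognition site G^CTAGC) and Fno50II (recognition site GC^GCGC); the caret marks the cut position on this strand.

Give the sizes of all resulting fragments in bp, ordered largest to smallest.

NheI sites (GCTAGC) start at positions 66, 91, 117, 155.
NheI cuts after the first base of each site, so after positions 66, 91, 117, 155.
Fno50II sites (GCGCGC) start at positions 28, 190.
Fno50II cuts after base 2 of each site, so after positions 29, 191.
Combined cut positions: 29, 66, 91, 117, 155, 191.
Linear molecule, 6 cuts → 7 fragments:
  1–29 → 29 bp
  30–66 → 37 bp
  67–91 → 25 bp
  92–117 → 26 bp
  118–155 → 38 bp
  156–191 → 36 bp
  192–236 → 45 bp
Sorted largest to smallest: 45, 38, 37, 36, 29, 26, 25 bp.

45, 38, 37, 36, 29, 26, 25 bp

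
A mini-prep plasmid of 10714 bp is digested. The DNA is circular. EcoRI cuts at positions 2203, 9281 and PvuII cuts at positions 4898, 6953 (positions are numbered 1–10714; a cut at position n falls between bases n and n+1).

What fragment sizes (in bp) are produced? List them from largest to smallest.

3636, 2695, 2328, 2055 bp

Combined cut positions (sorted): 2203, 4898, 6953, 9281.
Circular molecule, 4 cuts → 4 fragments:
  4898 − 2203 = 2695 bp
  6953 − 4898 = 2055 bp
  9281 − 6953 = 2328 bp
  wrap: 10714 − 9281 + 2203 = 3636 bp
Sorted largest to smallest: 3636, 2695, 2328, 2055 bp.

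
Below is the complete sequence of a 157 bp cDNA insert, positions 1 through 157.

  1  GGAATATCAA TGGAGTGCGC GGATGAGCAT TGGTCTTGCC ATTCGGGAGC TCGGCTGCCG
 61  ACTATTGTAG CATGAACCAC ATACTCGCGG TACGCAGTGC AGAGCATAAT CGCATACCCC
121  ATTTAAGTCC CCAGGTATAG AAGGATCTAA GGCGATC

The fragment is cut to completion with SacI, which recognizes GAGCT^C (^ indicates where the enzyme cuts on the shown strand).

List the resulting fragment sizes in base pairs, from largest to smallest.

The SacI site (GAGCTC) starts at position 47.
SacI cuts after base 5 of each site (before the last base), so after position 51.
Linear molecule, 1 cut → 2 fragments:
  1–51 → 51 bp
  52–157 → 106 bp
Sorted largest to smallest: 106, 51 bp.

106, 51 bp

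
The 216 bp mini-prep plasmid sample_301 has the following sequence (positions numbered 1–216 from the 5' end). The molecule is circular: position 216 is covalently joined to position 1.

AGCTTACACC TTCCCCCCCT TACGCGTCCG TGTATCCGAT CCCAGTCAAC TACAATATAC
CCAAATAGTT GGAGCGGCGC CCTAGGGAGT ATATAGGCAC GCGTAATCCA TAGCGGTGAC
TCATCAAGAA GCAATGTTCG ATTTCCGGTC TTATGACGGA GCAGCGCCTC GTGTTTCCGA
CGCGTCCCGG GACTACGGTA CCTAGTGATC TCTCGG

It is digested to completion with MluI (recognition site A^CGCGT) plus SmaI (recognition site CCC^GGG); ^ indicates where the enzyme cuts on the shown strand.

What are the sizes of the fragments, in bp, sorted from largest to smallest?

81, 77, 50, 8 bp

MluI sites (ACGCGT) start at positions 22, 99, 180.
MluI cuts after the first base of each site, so after positions 22, 99, 180.
The SmaI site (CCCGGG) starts at position 186.
SmaI cuts after base 3 of each site, so after position 188.
Combined cut positions: 22, 99, 180, 188.
Circular molecule, 4 cuts → 4 fragments:
  23–99 → 77 bp
  100–180 → 81 bp
  181–188 → 8 bp
  189–216 then 1–22 → 28 + 22 = 50 bp
Sorted largest to smallest: 81, 77, 50, 8 bp.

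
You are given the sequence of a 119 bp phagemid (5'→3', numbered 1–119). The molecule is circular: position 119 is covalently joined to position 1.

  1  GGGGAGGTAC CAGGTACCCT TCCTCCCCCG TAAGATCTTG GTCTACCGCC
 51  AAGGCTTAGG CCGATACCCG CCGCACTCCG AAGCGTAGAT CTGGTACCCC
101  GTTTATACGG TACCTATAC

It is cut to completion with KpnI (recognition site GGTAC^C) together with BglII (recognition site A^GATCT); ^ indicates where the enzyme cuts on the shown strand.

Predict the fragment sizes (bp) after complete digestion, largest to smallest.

KpnI sites (GGTACC) start at positions 6, 13, 93, 109.
KpnI cuts after base 5 of each site (before the last base), so after positions 10, 17, 97, 113.
BglII sites (AGATCT) start at positions 33, 87.
BglII cuts after the first base of each site, so after positions 33, 87.
Combined cut positions: 10, 17, 33, 87, 97, 113.
Circular molecule, 6 cuts → 6 fragments:
  11–17 → 7 bp
  18–33 → 16 bp
  34–87 → 54 bp
  88–97 → 10 bp
  98–113 → 16 bp
  114–119 then 1–10 → 6 + 10 = 16 bp
Sorted largest to smallest: 54, 16, 16, 16, 10, 7 bp.

54, 16, 16, 16, 10, 7 bp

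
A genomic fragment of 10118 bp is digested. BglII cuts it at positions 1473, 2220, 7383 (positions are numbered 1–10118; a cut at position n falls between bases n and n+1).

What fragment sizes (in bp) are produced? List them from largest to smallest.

Linear molecule, 3 cuts → 4 fragments:
  1473 − 0 = 1473 bp
  2220 − 1473 = 747 bp
  7383 − 2220 = 5163 bp
  10118 − 7383 = 2735 bp
Sorted largest to smallest: 5163, 2735, 1473, 747 bp.

5163, 2735, 1473, 747 bp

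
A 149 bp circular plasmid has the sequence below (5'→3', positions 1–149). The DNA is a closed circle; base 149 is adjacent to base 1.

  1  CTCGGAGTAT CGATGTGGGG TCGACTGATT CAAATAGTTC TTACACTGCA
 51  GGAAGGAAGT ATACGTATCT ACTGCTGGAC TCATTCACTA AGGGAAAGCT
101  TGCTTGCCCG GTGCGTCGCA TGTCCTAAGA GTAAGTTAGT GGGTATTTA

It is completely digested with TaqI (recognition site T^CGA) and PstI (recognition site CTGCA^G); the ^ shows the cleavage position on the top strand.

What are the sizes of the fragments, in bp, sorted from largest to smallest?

109, 29, 11 bp

TaqI sites (TCGA) start at positions 10, 21.
TaqI cuts after the first base of each site, so after positions 10, 21.
The PstI site (CTGCAG) starts at position 46.
PstI cuts after base 5 of each site (before the last base), so after position 50.
Combined cut positions: 10, 21, 50.
Circular molecule, 3 cuts → 3 fragments:
  11–21 → 11 bp
  22–50 → 29 bp
  51–149 then 1–10 → 99 + 10 = 109 bp
Sorted largest to smallest: 109, 29, 11 bp.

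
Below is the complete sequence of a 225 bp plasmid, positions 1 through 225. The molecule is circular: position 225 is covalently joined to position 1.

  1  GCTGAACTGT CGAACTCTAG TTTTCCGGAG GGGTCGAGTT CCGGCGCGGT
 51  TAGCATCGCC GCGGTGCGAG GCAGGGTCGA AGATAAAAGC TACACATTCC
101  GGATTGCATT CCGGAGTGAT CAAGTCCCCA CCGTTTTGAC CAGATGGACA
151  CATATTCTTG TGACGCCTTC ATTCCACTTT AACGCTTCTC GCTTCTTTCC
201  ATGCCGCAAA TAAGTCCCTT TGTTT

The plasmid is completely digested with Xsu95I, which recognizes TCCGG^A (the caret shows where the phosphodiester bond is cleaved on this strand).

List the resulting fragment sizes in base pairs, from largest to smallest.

Xsu95I sites (TCCGGA) start at positions 24, 98, 110.
Xsu95I cuts after base 5 of each site (before the last base), so after positions 28, 102, 114.
Circular molecule, 3 cuts → 3 fragments:
  29–102 → 74 bp
  103–114 → 12 bp
  115–225 then 1–28 → 111 + 28 = 139 bp
Sorted largest to smallest: 139, 74, 12 bp.

139, 74, 12 bp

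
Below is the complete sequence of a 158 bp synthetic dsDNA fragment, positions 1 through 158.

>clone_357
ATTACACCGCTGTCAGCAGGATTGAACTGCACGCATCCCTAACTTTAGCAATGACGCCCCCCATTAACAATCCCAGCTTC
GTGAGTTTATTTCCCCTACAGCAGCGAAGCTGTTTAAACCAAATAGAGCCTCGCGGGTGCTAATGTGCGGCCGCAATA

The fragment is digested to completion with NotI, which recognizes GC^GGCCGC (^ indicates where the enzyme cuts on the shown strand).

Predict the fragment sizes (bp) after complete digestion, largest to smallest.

The NotI site (GCGGCCGC) starts at position 147.
NotI cuts after base 2 of each site, so after position 148.
Linear molecule, 1 cut → 2 fragments:
  1–148 → 148 bp
  149–158 → 10 bp
Sorted largest to smallest: 148, 10 bp.

148, 10 bp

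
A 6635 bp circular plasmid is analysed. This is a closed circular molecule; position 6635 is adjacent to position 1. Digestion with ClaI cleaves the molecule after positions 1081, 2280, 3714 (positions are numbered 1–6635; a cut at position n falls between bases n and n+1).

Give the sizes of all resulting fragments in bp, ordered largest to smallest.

Circular molecule, 3 cuts → 3 fragments:
  2280 − 1081 = 1199 bp
  3714 − 2280 = 1434 bp
  wrap: 6635 − 3714 + 1081 = 4002 bp
Sorted largest to smallest: 4002, 1434, 1199 bp.

4002, 1434, 1199 bp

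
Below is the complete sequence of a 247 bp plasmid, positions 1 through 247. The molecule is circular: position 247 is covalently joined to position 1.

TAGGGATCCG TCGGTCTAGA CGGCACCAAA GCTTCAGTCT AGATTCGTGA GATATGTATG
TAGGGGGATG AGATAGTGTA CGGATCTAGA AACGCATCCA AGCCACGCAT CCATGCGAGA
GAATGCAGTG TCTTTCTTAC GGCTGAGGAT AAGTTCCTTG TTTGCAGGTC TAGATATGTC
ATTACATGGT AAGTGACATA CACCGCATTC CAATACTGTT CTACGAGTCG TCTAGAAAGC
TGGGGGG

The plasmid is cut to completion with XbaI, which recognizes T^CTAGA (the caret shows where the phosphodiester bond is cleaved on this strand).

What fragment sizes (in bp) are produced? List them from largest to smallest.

84, 62, 47, 31, 23 bp

XbaI sites (TCTAGA) start at positions 15, 38, 85, 169, 231.
XbaI cuts after the first base of each site, so after positions 15, 38, 85, 169, 231.
Circular molecule, 5 cuts → 5 fragments:
  16–38 → 23 bp
  39–85 → 47 bp
  86–169 → 84 bp
  170–231 → 62 bp
  232–247 then 1–15 → 16 + 15 = 31 bp
Sorted largest to smallest: 84, 62, 47, 31, 23 bp.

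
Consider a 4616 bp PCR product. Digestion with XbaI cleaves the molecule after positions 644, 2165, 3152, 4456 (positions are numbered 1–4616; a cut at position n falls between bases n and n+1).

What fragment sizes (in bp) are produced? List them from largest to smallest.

Linear molecule, 4 cuts → 5 fragments:
  644 − 0 = 644 bp
  2165 − 644 = 1521 bp
  3152 − 2165 = 987 bp
  4456 − 3152 = 1304 bp
  4616 − 4456 = 160 bp
Sorted largest to smallest: 1521, 1304, 987, 644, 160 bp.

1521, 1304, 987, 644, 160 bp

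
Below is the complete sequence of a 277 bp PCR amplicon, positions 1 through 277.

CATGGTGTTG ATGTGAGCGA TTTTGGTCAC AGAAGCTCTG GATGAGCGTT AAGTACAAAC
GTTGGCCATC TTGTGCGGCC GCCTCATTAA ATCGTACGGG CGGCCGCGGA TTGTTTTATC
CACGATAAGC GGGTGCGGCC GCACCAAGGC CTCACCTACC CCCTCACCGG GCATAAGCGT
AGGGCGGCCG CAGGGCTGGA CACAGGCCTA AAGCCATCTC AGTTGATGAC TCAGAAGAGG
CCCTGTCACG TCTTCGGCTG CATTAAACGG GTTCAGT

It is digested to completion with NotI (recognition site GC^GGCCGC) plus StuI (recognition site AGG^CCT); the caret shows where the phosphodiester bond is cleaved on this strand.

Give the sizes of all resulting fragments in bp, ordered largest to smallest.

76, 71, 36, 35, 25, 21, 13 bp

NotI sites (GCGGCCGC) start at positions 75, 100, 135, 184.
NotI cuts after base 2 of each site, so after positions 76, 101, 136, 185.
StuI sites (AGGCCT) start at positions 147, 204.
StuI cuts after base 3 of each site, so after positions 149, 206.
Combined cut positions: 76, 101, 136, 149, 185, 206.
Linear molecule, 6 cuts → 7 fragments:
  1–76 → 76 bp
  77–101 → 25 bp
  102–136 → 35 bp
  137–149 → 13 bp
  150–185 → 36 bp
  186–206 → 21 bp
  207–277 → 71 bp
Sorted largest to smallest: 76, 71, 36, 35, 25, 21, 13 bp.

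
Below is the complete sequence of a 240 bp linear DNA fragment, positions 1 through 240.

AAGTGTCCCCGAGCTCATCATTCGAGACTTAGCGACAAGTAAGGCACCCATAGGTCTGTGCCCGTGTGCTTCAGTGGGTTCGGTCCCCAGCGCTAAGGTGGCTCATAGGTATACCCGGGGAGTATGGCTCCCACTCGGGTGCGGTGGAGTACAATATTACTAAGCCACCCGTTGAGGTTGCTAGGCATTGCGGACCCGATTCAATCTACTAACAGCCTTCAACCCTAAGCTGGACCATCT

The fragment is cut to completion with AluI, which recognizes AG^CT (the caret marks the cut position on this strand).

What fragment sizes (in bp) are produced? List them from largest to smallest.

AluI sites (AGCT) start at positions 12, 228.
AluI cuts after base 2 of each site, so after positions 13, 229.
Linear molecule, 2 cuts → 3 fragments:
  1–13 → 13 bp
  14–229 → 216 bp
  230–240 → 11 bp
Sorted largest to smallest: 216, 13, 11 bp.

216, 13, 11 bp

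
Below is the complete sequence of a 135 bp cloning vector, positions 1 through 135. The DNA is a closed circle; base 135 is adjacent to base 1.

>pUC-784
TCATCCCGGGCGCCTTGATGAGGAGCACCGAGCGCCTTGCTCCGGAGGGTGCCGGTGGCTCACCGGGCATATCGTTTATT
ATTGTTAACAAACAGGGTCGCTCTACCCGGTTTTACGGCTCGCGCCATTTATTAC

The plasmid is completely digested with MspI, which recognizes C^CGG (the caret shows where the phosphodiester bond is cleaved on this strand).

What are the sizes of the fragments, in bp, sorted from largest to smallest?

44, 36, 34, 11, 10 bp

MspI sites (CCGG) start at positions 6, 42, 52, 63, 107.
MspI cuts after the first base of each site, so after positions 6, 42, 52, 63, 107.
Circular molecule, 5 cuts → 5 fragments:
  7–42 → 36 bp
  43–52 → 10 bp
  53–63 → 11 bp
  64–107 → 44 bp
  108–135 then 1–6 → 28 + 6 = 34 bp
Sorted largest to smallest: 44, 36, 34, 11, 10 bp.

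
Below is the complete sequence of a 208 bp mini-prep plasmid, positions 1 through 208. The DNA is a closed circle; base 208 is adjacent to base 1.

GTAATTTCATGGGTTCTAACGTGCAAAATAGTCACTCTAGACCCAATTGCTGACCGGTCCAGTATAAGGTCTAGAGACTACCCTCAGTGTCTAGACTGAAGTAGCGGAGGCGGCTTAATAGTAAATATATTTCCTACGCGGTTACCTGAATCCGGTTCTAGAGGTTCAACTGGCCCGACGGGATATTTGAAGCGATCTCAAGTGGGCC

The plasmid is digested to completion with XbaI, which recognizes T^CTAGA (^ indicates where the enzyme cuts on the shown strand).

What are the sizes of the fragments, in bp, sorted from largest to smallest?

XbaI sites (TCTAGA) start at positions 36, 70, 90, 157.
XbaI cuts after the first base of each site, so after positions 36, 70, 90, 157.
Circular molecule, 4 cuts → 4 fragments:
  37–70 → 34 bp
  71–90 → 20 bp
  91–157 → 67 bp
  158–208 then 1–36 → 51 + 36 = 87 bp
Sorted largest to smallest: 87, 67, 34, 20 bp.

87, 67, 34, 20 bp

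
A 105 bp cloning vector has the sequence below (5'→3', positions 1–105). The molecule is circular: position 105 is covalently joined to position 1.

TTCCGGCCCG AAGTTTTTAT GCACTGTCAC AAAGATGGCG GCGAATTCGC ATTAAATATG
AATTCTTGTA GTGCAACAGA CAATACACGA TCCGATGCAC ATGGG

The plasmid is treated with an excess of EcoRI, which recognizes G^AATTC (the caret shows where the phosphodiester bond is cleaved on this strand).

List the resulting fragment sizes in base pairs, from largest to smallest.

EcoRI sites (GAATTC) start at positions 43, 60.
EcoRI cuts after the first base of each site, so after positions 43, 60.
Circular molecule, 2 cuts → 2 fragments:
  44–60 → 17 bp
  61–105 then 1–43 → 45 + 43 = 88 bp
Sorted largest to smallest: 88, 17 bp.

88, 17 bp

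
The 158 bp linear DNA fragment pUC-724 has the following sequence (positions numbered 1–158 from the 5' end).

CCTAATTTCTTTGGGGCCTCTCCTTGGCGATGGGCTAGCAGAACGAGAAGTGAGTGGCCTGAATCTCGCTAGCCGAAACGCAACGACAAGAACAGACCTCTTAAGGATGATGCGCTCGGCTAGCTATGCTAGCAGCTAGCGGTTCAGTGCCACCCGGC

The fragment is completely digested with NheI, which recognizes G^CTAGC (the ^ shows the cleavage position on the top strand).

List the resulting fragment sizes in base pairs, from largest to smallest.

51, 34, 34, 23, 9, 7 bp

NheI sites (GCTAGC) start at positions 34, 68, 119, 128, 135.
NheI cuts after the first base of each site, so after positions 34, 68, 119, 128, 135.
Linear molecule, 5 cuts → 6 fragments:
  1–34 → 34 bp
  35–68 → 34 bp
  69–119 → 51 bp
  120–128 → 9 bp
  129–135 → 7 bp
  136–158 → 23 bp
Sorted largest to smallest: 51, 34, 34, 23, 9, 7 bp.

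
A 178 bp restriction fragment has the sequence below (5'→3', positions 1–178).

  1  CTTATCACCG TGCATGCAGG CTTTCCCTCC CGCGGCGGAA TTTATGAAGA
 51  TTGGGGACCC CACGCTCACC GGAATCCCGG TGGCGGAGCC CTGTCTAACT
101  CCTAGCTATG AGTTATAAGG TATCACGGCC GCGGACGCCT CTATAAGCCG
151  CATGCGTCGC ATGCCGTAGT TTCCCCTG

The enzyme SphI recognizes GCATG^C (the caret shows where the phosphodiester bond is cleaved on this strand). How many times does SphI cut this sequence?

GCATGC occurs starting at positions 12, 150, 159.
SphI cuts at 3 sites.

3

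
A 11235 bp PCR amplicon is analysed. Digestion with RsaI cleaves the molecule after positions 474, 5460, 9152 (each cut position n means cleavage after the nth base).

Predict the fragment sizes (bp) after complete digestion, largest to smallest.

Linear molecule, 3 cuts → 4 fragments:
  474 − 0 = 474 bp
  5460 − 474 = 4986 bp
  9152 − 5460 = 3692 bp
  11235 − 9152 = 2083 bp
Sorted largest to smallest: 4986, 3692, 2083, 474 bp.

4986, 3692, 2083, 474 bp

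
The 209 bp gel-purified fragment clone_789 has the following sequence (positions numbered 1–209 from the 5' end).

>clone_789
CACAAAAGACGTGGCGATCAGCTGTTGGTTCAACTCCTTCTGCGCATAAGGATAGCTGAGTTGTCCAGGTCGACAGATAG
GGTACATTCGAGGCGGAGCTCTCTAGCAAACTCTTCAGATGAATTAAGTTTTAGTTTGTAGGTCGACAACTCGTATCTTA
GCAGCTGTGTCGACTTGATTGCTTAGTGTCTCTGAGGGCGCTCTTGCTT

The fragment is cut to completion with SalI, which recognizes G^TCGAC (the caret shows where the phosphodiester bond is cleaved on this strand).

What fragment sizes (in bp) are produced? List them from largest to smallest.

SalI sites (GTCGAC) start at positions 69, 142, 169.
SalI cuts after the first base of each site, so after positions 69, 142, 169.
Linear molecule, 3 cuts → 4 fragments:
  1–69 → 69 bp
  70–142 → 73 bp
  143–169 → 27 bp
  170–209 → 40 bp
Sorted largest to smallest: 73, 69, 40, 27 bp.

73, 69, 40, 27 bp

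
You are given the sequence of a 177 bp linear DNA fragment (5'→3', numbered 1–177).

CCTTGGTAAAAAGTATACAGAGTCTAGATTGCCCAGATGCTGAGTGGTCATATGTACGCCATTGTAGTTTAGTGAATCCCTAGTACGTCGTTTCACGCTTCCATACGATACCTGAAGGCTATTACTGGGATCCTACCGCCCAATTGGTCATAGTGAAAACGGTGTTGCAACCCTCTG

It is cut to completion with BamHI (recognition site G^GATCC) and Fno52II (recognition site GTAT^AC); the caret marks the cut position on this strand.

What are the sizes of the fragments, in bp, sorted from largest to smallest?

112, 49, 16 bp

The BamHI site (GGATCC) starts at position 128.
BamHI cuts after the first base of each site, so after position 128.
The Fno52II site (GTATAC) starts at position 13.
Fno52II cuts after base 4 of each site, so after position 16.
Combined cut positions: 16, 128.
Linear molecule, 2 cuts → 3 fragments:
  1–16 → 16 bp
  17–128 → 112 bp
  129–177 → 49 bp
Sorted largest to smallest: 112, 49, 16 bp.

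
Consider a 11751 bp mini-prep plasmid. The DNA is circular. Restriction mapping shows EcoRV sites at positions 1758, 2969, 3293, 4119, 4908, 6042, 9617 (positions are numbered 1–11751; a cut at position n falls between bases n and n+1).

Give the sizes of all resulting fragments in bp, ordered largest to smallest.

Circular molecule, 7 cuts → 7 fragments:
  2969 − 1758 = 1211 bp
  3293 − 2969 = 324 bp
  4119 − 3293 = 826 bp
  4908 − 4119 = 789 bp
  6042 − 4908 = 1134 bp
  9617 − 6042 = 3575 bp
  wrap: 11751 − 9617 + 1758 = 3892 bp
Sorted largest to smallest: 3892, 3575, 1211, 1134, 826, 789, 324 bp.

3892, 3575, 1211, 1134, 826, 789, 324 bp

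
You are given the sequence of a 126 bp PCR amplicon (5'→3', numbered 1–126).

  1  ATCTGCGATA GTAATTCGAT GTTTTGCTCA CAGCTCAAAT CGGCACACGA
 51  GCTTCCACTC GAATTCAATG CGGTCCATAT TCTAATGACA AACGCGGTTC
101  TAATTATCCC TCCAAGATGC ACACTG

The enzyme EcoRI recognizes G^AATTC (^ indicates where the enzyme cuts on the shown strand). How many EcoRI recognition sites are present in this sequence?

GAATTC occurs starting at position 61.
EcoRI cuts at 1 site.

1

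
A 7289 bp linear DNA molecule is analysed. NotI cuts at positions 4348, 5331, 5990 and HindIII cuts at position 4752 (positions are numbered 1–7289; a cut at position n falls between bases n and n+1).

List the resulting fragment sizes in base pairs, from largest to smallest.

Combined cut positions (sorted): 4348, 4752, 5331, 5990.
Linear molecule, 4 cuts → 5 fragments:
  4348 − 0 = 4348 bp
  4752 − 4348 = 404 bp
  5331 − 4752 = 579 bp
  5990 − 5331 = 659 bp
  7289 − 5990 = 1299 bp
Sorted largest to smallest: 4348, 1299, 659, 579, 404 bp.

4348, 1299, 659, 579, 404 bp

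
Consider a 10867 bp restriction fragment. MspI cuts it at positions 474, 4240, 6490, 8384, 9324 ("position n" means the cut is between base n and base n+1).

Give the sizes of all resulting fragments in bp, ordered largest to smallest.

3766, 2250, 1894, 1543, 940, 474 bp

Linear molecule, 5 cuts → 6 fragments:
  474 − 0 = 474 bp
  4240 − 474 = 3766 bp
  6490 − 4240 = 2250 bp
  8384 − 6490 = 1894 bp
  9324 − 8384 = 940 bp
  10867 − 9324 = 1543 bp
Sorted largest to smallest: 3766, 2250, 1894, 1543, 940, 474 bp.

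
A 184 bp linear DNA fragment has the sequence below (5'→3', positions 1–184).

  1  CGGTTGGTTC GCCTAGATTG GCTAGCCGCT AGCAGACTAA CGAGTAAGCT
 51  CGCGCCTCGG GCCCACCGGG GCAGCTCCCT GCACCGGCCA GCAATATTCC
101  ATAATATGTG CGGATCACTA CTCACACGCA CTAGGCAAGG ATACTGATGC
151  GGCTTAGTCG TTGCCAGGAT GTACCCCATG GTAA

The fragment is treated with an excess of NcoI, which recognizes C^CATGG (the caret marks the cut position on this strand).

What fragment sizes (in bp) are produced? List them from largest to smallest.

The NcoI site (CCATGG) starts at position 176.
NcoI cuts after the first base of each site, so after position 176.
Linear molecule, 1 cut → 2 fragments:
  1–176 → 176 bp
  177–184 → 8 bp
Sorted largest to smallest: 176, 8 bp.

176, 8 bp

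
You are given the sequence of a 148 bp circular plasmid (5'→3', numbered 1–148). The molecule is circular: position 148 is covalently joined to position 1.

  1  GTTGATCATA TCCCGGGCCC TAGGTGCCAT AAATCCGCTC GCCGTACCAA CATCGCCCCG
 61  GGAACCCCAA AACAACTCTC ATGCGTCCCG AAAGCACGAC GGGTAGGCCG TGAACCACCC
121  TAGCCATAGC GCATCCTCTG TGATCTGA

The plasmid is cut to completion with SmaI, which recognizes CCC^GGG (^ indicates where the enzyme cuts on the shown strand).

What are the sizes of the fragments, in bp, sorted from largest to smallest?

SmaI sites (CCCGGG) start at positions 12, 57.
SmaI cuts after base 3 of each site, so after positions 14, 59.
Circular molecule, 2 cuts → 2 fragments:
  15–59 → 45 bp
  60–148 then 1–14 → 89 + 14 = 103 bp
Sorted largest to smallest: 103, 45 bp.

103, 45 bp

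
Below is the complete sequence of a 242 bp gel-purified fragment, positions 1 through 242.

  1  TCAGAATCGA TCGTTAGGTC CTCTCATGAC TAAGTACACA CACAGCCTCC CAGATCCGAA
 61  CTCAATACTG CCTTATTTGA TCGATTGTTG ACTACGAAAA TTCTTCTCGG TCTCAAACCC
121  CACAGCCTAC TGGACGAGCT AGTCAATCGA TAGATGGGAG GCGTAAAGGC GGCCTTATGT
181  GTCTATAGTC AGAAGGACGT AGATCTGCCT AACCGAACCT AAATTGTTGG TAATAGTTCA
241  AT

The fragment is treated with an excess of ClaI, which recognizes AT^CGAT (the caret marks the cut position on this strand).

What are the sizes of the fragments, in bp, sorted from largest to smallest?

ClaI sites (ATCGAT) start at positions 6, 80, 146.
ClaI cuts after base 2 of each site, so after positions 7, 81, 147.
Linear molecule, 3 cuts → 4 fragments:
  1–7 → 7 bp
  8–81 → 74 bp
  82–147 → 66 bp
  148–242 → 95 bp
Sorted largest to smallest: 95, 74, 66, 7 bp.

95, 74, 66, 7 bp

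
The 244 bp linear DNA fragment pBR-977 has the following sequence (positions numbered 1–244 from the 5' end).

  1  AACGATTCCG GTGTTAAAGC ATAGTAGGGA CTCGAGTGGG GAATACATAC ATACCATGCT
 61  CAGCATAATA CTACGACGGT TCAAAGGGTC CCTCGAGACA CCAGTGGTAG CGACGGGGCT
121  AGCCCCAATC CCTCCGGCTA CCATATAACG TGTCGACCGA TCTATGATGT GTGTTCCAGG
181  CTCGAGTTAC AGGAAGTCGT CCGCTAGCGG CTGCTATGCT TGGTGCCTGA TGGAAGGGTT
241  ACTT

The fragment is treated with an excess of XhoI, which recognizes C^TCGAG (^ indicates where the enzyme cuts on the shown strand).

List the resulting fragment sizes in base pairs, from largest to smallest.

XhoI sites (CTCGAG) start at positions 31, 92, 181.
XhoI cuts after the first base of each site, so after positions 31, 92, 181.
Linear molecule, 3 cuts → 4 fragments:
  1–31 → 31 bp
  32–92 → 61 bp
  93–181 → 89 bp
  182–244 → 63 bp
Sorted largest to smallest: 89, 63, 61, 31 bp.

89, 63, 61, 31 bp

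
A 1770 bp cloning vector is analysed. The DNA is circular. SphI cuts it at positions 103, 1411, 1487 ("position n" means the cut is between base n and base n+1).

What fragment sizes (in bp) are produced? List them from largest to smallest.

1308, 386, 76 bp

Circular molecule, 3 cuts → 3 fragments:
  1411 − 103 = 1308 bp
  1487 − 1411 = 76 bp
  wrap: 1770 − 1487 + 103 = 386 bp
Sorted largest to smallest: 1308, 386, 76 bp.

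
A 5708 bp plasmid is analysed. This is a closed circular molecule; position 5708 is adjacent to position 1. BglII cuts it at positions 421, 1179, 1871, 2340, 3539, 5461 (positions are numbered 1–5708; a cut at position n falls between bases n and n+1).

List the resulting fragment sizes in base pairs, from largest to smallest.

Circular molecule, 6 cuts → 6 fragments:
  1179 − 421 = 758 bp
  1871 − 1179 = 692 bp
  2340 − 1871 = 469 bp
  3539 − 2340 = 1199 bp
  5461 − 3539 = 1922 bp
  wrap: 5708 − 5461 + 421 = 668 bp
Sorted largest to smallest: 1922, 1199, 758, 692, 668, 469 bp.

1922, 1199, 758, 692, 668, 469 bp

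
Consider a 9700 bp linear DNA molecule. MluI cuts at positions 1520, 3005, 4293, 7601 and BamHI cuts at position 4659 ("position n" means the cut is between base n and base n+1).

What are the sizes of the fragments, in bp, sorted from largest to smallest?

Combined cut positions (sorted): 1520, 3005, 4293, 4659, 7601.
Linear molecule, 5 cuts → 6 fragments:
  1520 − 0 = 1520 bp
  3005 − 1520 = 1485 bp
  4293 − 3005 = 1288 bp
  4659 − 4293 = 366 bp
  7601 − 4659 = 2942 bp
  9700 − 7601 = 2099 bp
Sorted largest to smallest: 2942, 2099, 1520, 1485, 1288, 366 bp.

2942, 2099, 1520, 1485, 1288, 366 bp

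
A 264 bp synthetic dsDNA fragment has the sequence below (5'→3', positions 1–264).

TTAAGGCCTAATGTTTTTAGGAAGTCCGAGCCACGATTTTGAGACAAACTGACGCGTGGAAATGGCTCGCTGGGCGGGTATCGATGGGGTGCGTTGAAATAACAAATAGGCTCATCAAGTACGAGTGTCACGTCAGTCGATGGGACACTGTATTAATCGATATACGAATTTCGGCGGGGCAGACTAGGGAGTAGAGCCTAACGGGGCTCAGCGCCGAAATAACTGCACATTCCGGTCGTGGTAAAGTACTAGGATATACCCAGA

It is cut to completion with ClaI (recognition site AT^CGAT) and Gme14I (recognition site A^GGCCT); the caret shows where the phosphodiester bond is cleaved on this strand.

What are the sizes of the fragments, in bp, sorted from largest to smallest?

107, 77, 76, 4 bp

ClaI sites (ATCGAT) start at positions 80, 156.
ClaI cuts after base 2 of each site, so after positions 81, 157.
The Gme14I site (AGGCCT) starts at position 4.
Gme14I cuts after the first base of each site, so after position 4.
Combined cut positions: 4, 81, 157.
Linear molecule, 3 cuts → 4 fragments:
  1–4 → 4 bp
  5–81 → 77 bp
  82–157 → 76 bp
  158–264 → 107 bp
Sorted largest to smallest: 107, 77, 76, 4 bp.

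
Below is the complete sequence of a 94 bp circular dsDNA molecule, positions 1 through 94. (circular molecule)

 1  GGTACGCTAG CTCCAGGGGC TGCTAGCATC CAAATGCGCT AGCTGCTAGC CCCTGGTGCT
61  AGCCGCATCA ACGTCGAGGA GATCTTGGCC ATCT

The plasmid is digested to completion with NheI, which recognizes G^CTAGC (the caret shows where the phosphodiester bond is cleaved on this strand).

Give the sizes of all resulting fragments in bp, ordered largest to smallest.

NheI sites (GCTAGC) start at positions 6, 22, 38, 45, 58.
NheI cuts after the first base of each site, so after positions 6, 22, 38, 45, 58.
Circular molecule, 5 cuts → 5 fragments:
  7–22 → 16 bp
  23–38 → 16 bp
  39–45 → 7 bp
  46–58 → 13 bp
  59–94 then 1–6 → 36 + 6 = 42 bp
Sorted largest to smallest: 42, 16, 16, 13, 7 bp.

42, 16, 16, 13, 7 bp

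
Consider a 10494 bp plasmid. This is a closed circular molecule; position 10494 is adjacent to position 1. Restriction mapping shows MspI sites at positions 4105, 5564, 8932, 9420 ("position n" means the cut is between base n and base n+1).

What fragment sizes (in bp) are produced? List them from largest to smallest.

5179, 3368, 1459, 488 bp

Circular molecule, 4 cuts → 4 fragments:
  5564 − 4105 = 1459 bp
  8932 − 5564 = 3368 bp
  9420 − 8932 = 488 bp
  wrap: 10494 − 9420 + 4105 = 5179 bp
Sorted largest to smallest: 5179, 3368, 1459, 488 bp.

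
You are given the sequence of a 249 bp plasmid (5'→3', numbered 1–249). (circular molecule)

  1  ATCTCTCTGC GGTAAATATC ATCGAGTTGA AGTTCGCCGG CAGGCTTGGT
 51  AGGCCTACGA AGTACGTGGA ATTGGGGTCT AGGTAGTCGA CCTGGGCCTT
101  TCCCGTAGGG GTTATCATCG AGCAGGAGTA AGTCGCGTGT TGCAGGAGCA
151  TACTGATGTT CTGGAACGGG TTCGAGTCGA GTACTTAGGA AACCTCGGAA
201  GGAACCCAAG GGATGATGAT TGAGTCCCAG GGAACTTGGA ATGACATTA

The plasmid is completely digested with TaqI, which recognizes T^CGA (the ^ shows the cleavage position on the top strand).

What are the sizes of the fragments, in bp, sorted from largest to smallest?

94, 65, 54, 31, 5 bp

TaqI sites (TCGA) start at positions 22, 87, 118, 172, 177.
TaqI cuts after the first base of each site, so after positions 22, 87, 118, 172, 177.
Circular molecule, 5 cuts → 5 fragments:
  23–87 → 65 bp
  88–118 → 31 bp
  119–172 → 54 bp
  173–177 → 5 bp
  178–249 then 1–22 → 72 + 22 = 94 bp
Sorted largest to smallest: 94, 65, 54, 31, 5 bp.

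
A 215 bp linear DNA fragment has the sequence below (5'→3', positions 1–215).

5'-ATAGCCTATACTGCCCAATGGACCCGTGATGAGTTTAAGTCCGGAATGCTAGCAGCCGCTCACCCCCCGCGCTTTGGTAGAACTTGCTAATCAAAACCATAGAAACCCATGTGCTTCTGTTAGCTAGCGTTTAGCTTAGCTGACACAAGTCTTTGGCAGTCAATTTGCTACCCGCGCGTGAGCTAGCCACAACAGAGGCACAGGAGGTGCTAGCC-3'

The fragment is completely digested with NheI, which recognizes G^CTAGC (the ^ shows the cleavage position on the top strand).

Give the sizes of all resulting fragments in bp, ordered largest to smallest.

NheI sites (GCTAGC) start at positions 48, 123, 182, 209.
NheI cuts after the first base of each site, so after positions 48, 123, 182, 209.
Linear molecule, 4 cuts → 5 fragments:
  1–48 → 48 bp
  49–123 → 75 bp
  124–182 → 59 bp
  183–209 → 27 bp
  210–215 → 6 bp
Sorted largest to smallest: 75, 59, 48, 27, 6 bp.

75, 59, 48, 27, 6 bp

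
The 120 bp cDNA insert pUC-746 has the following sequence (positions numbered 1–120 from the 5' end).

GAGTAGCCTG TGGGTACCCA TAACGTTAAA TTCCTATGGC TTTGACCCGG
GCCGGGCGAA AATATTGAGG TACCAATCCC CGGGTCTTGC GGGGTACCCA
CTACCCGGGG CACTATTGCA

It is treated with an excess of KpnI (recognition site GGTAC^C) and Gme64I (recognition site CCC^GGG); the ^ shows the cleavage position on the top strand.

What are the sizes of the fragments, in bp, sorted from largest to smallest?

KpnI sites (GGTACC) start at positions 13, 69, 93.
KpnI cuts after base 5 of each site (before the last base), so after positions 17, 73, 97.
Gme64I sites (CCCGGG) start at positions 46, 79, 104.
Gme64I cuts after base 3 of each site, so after positions 48, 81, 106.
Combined cut positions: 17, 48, 73, 81, 97, 106.
Linear molecule, 6 cuts → 7 fragments:
  1–17 → 17 bp
  18–48 → 31 bp
  49–73 → 25 bp
  74–81 → 8 bp
  82–97 → 16 bp
  98–106 → 9 bp
  107–120 → 14 bp
Sorted largest to smallest: 31, 25, 17, 16, 14, 9, 8 bp.

31, 25, 17, 16, 14, 9, 8 bp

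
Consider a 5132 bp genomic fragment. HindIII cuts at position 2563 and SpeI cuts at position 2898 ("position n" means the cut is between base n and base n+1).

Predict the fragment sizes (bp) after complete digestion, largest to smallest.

2563, 2234, 335 bp

Combined cut positions (sorted): 2563, 2898.
Linear molecule, 2 cuts → 3 fragments:
  2563 − 0 = 2563 bp
  2898 − 2563 = 335 bp
  5132 − 2898 = 2234 bp
Sorted largest to smallest: 2563, 2234, 335 bp.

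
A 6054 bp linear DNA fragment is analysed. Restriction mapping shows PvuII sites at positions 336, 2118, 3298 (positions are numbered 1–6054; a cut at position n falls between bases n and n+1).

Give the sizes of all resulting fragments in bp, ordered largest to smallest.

2756, 1782, 1180, 336 bp

Linear molecule, 3 cuts → 4 fragments:
  336 − 0 = 336 bp
  2118 − 336 = 1782 bp
  3298 − 2118 = 1180 bp
  6054 − 3298 = 2756 bp
Sorted largest to smallest: 2756, 1782, 1180, 336 bp.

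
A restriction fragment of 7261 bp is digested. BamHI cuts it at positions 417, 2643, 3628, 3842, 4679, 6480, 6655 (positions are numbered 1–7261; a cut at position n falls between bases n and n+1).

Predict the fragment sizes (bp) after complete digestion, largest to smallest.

2226, 1801, 985, 837, 606, 417, 214, 175 bp

Linear molecule, 7 cuts → 8 fragments:
  417 − 0 = 417 bp
  2643 − 417 = 2226 bp
  3628 − 2643 = 985 bp
  3842 − 3628 = 214 bp
  4679 − 3842 = 837 bp
  6480 − 4679 = 1801 bp
  6655 − 6480 = 175 bp
  7261 − 6655 = 606 bp
Sorted largest to smallest: 2226, 1801, 985, 837, 606, 417, 214, 175 bp.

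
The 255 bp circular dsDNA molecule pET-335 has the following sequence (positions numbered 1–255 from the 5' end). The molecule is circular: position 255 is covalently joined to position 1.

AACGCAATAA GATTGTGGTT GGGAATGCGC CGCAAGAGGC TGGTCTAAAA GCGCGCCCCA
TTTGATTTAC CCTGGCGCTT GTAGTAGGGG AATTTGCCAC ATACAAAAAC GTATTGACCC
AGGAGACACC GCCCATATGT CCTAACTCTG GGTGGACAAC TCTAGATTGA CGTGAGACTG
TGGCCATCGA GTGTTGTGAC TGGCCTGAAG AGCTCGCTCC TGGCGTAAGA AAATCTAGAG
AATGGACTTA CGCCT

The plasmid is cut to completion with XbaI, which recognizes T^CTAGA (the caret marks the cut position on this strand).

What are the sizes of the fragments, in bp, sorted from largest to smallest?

XbaI sites (TCTAGA) start at positions 161, 234.
XbaI cuts after the first base of each site, so after positions 161, 234.
Circular molecule, 2 cuts → 2 fragments:
  162–234 → 73 bp
  235–255 then 1–161 → 21 + 161 = 182 bp
Sorted largest to smallest: 182, 73 bp.

182, 73 bp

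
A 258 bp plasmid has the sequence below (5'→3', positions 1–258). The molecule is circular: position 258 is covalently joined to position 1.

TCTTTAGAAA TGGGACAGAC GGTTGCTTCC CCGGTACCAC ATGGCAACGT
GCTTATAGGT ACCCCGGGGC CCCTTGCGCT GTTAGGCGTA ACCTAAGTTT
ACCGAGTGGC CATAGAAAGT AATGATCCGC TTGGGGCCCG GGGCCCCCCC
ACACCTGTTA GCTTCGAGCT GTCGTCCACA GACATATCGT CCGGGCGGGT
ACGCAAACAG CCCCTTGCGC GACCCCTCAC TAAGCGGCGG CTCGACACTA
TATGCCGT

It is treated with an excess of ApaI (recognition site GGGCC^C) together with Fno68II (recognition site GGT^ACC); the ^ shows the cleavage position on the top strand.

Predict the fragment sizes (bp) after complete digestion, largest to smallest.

ApaI sites (GGGCCC) start at positions 67, 134, 141.
ApaI cuts after base 5 of each site (before the last base), so after positions 71, 138, 145.
Fno68II sites (GGTACC) start at positions 33, 58.
Fno68II cuts after base 3 of each site, so after positions 35, 60.
Combined cut positions: 35, 60, 71, 138, 145.
Circular molecule, 5 cuts → 5 fragments:
  36–60 → 25 bp
  61–71 → 11 bp
  72–138 → 67 bp
  139–145 → 7 bp
  146–258 then 1–35 → 113 + 35 = 148 bp
Sorted largest to smallest: 148, 67, 25, 11, 7 bp.

148, 67, 25, 11, 7 bp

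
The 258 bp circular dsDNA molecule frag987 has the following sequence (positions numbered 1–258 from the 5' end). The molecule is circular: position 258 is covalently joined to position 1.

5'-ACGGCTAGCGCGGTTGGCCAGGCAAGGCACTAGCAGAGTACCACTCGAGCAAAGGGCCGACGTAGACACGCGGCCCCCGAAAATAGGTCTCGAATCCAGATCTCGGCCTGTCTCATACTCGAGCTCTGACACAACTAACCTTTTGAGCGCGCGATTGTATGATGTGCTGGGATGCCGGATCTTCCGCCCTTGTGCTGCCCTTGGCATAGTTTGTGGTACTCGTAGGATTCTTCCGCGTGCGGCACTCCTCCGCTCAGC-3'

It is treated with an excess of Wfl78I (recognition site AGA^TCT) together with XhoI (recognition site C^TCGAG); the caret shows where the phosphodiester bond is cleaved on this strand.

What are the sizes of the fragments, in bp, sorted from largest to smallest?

The Wfl78I site (AGATCT) starts at position 98.
Wfl78I cuts after base 3 of each site, so after position 100.
XhoI sites (CTCGAG) start at positions 44, 118.
XhoI cuts after the first base of each site, so after positions 44, 118.
Combined cut positions: 44, 100, 118.
Circular molecule, 3 cuts → 3 fragments:
  45–100 → 56 bp
  101–118 → 18 bp
  119–258 then 1–44 → 140 + 44 = 184 bp
Sorted largest to smallest: 184, 56, 18 bp.

184, 56, 18 bp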